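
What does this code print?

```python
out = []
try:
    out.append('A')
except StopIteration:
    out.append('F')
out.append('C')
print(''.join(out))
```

Execution trace: 'A' (try body, no exception) → 'C' (after the try/except). Output: AC

Answer: AC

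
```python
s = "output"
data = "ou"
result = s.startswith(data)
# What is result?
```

Trace:
`s = "output"` → s = 'output'
`data = "ou"` → data = 'ou'
`result = s.startswith(data)` → result = True
So result = True

Answer: True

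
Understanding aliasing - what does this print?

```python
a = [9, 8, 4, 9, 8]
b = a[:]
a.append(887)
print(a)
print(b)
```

Key concept: slice [:] creates copy.
Step by step:
`a = [9, 8, 4, 9, 8]` → a = [9, 8, 4, 9, 8]
`b = a[:]` → b = [9, 8, 4, 9, 8]
`a.append(887)` → a = [9, 8, 4, 9, 8, 887]
`print(a)` → prints [9, 8, 4, 9, 8, 887]
`print(b)` → prints [9, 8, 4, 9, 8]

Answer:
[9, 8, 4, 9, 8, 887]
[9, 8, 4, 9, 8]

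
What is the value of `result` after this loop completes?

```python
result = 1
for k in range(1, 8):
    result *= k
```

7! = 5040
`result` takes the values: 1 → 2 → 6 → 24 → 120 → 720 → 5040

Answer: 5040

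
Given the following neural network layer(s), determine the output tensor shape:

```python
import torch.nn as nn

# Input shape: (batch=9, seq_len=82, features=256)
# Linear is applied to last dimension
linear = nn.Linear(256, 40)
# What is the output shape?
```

Input: (9, 82, 256) -> Output: (9, 82, 40)

Answer: (9, 82, 40)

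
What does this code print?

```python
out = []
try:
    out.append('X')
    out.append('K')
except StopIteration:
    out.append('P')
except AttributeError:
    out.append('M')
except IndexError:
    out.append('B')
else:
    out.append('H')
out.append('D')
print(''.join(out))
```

Execution trace: 'X' (try body) → 'K' (try body, no exception) → 'H' (else) → 'D' (after the try/except). Output: XKHD

Answer: XKHD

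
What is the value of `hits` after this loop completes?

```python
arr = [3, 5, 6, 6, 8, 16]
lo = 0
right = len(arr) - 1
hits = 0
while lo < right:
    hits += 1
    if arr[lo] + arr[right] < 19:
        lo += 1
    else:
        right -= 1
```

Steps to find pair summing to 19
`hits` takes the values: 0 → 1 → 2 → 3 → 4 → 5

Answer: 5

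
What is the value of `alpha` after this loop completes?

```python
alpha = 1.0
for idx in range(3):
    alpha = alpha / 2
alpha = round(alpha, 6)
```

Halving LR 3 times: 1 / 2^3
`alpha` takes the values: 1.0 → 0.5 → 0.25 → 0.125

Answer: 0.125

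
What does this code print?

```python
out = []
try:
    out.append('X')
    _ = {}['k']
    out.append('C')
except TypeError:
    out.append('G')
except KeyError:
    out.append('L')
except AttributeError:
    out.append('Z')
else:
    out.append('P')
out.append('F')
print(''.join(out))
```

Execution trace: 'X' (try body) → 'L' (except KeyError) → 'F' (after the try/except). Output: XLF

Answer: XLF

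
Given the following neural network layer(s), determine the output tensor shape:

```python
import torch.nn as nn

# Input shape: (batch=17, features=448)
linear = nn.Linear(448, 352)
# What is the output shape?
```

Input: (17, 448) -> Output: (17, 352)

Answer: (17, 352)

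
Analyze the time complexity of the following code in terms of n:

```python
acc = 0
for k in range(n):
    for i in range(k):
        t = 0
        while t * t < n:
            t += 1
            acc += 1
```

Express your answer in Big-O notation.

Each loop level contributes: n × n × √n. Multiplying the contributions gives O(n^2√n).

Answer: O(n^2√n)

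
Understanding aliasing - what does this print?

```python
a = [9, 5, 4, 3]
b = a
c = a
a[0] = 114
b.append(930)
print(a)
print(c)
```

Key concept: multiple aliases.
Step by step:
`a = [9, 5, 4, 3]` → a = [9, 5, 4, 3]
`b = a` → b = [9, 5, 4, 3] (same object as a)
`c = a` → c = [9, 5, 4, 3] (same object as a, b)
`a[0] = 114` → a = [114, 5, 4, 3] (same object as b, c); b = [114, 5, 4, 3] (same object as a, c); c = [114, 5, 4, 3] (same object as a, b)
`b.append(930)` → a = [114, 5, 4, 3, 930] (same object as b, c); b = [114, 5, 4, 3, 930] (same object as a, c); c = [114, 5, 4, 3, 930] (same object as a, b)
`print(a)` → prints [114, 5, 4, 3, 930]
`print(c)` → prints [114, 5, 4, 3, 930]

Answer:
[114, 5, 4, 3, 930]
[114, 5, 4, 3, 930]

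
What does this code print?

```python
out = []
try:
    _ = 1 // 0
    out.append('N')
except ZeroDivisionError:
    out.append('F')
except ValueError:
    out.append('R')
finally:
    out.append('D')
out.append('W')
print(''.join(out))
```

Execution trace: 'F' (except ZeroDivisionError) → 'D' (finally) → 'W' (after the try/except). Output: FDW

Answer: FDW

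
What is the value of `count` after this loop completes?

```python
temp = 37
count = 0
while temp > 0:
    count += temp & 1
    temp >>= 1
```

Count set bits in 37 (binary: 0b100101)
`count` takes the values: 0 → 1 → 2 → 3

Answer: 3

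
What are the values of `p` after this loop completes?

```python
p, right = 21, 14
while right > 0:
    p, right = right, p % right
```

GCD of 21 and 14
`p` takes the values: 21 → 14 → 7

Answer: 7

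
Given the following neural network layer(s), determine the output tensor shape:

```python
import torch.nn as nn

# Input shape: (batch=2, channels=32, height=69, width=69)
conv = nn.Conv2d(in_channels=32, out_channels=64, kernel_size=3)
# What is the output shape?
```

Input: (2, 32, 69, 69) -> Output: (2, 64, 67, 67)

Answer: (2, 64, 67, 67)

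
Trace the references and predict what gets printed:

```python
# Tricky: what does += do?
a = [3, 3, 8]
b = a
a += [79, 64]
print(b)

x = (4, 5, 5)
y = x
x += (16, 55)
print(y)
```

Key concept: += behavior differs for mutable vs immutable.
Step by step:
`a = [3, 3, 8]` → a = [3, 3, 8]
`b = a` → b = [3, 3, 8] (same object as a)
`a += [79, 64]` → a = [3, 3, 8, 79, 64] (same object as b); b = [3, 3, 8, 79, 64] (same object as a)
`print(b)` → prints [3, 3, 8, 79, 64]
`x = (4, 5, 5)` → x = (4, 5, 5)
`y = x` → y = (4, 5, 5)
`x += (16, 55)` → x = (4, 5, 5, 16, 55)
`print(y)` → prints (4, 5, 5)

Answer:
[3, 3, 8, 79, 64]
(4, 5, 5)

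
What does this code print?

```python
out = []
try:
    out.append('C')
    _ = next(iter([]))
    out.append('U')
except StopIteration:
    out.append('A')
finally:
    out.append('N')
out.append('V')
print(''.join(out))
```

Execution trace: 'C' (try body) → 'A' (except StopIteration) → 'N' (finally) → 'V' (after the try/except). Output: CANV

Answer: CANV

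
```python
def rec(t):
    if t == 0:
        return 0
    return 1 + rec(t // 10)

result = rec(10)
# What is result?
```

Count of digits of 10: 2

Answer: 2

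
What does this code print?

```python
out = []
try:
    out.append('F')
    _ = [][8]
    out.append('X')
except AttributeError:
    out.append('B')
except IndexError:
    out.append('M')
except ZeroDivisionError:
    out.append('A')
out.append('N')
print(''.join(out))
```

Execution trace: 'F' (try body) → 'M' (except IndexError) → 'N' (after the try/except). Output: FMN

Answer: FMN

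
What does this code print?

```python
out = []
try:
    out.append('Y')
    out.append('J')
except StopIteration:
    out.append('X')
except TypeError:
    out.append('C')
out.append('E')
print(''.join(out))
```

Execution trace: 'Y' (try body) → 'J' (try body, no exception) → 'E' (after the try/except). Output: YJE

Answer: YJE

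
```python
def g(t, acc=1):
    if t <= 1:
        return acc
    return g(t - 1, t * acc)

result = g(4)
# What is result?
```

Accumulator trace (n, acc): (4, 1) -> (3, 4) -> (2, 12) -> (1, 24) -> return 24

Answer: 24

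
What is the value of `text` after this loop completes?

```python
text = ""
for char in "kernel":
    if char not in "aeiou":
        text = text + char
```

Remove vowels from 'kernel'
`text` takes the values: "" → "k" → "kr" → "krn" → "krnl"

Answer: "krnl"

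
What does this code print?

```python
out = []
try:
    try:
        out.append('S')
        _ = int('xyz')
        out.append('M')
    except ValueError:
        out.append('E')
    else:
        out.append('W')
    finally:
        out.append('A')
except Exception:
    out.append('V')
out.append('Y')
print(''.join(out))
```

Execution trace: 'S' (inner try body) → 'E' (inner except ValueError) → 'A' (inner finally) → 'Y' (after the try/except). Output: SEAY

Answer: SEAY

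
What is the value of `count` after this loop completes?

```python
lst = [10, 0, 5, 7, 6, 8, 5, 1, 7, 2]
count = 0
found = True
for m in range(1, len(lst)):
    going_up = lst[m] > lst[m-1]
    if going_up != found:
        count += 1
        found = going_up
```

Count direction changes in [10, 0, 5, 7, 6, 8, 5, 1, 7, 2]
`count` takes the values: 0 → 1 → 2 → 3 → 4 → 5 → 6 → 7

Answer: 7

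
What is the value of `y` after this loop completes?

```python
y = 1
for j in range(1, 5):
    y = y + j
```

Start at 1, add 1 through 4
`y` takes the values: 1 → 2 → 4 → 7 → 11

Answer: 11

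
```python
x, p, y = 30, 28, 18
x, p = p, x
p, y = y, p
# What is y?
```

Trace:
`x, p, y = 30, 28, 18` → x = 30; p = 28; y = 18
`x, p = p, x` → x = 28; p = 30
`p, y = y, p` → p = 18; y = 30
So y = 30

Answer: 30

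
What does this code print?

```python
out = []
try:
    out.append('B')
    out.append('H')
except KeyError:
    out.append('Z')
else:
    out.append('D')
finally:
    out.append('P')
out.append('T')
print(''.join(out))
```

Execution trace: 'B' (try body) → 'H' (try body, no exception) → 'D' (else) → 'P' (finally) → 'T' (after the try/except). Output: BHDPT

Answer: BHDPT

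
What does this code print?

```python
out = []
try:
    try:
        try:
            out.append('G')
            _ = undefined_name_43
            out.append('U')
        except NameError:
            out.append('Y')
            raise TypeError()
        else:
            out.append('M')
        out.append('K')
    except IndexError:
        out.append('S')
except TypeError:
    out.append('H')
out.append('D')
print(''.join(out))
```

Execution trace: 'G' (inner try body) → 'Y' (inner except NameError) → 'H' (outer except TypeError) → 'D' (after the try/except). Output: GYHD

Answer: GYHD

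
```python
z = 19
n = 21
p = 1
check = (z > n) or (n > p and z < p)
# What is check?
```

Trace:
`z = 19` → z = 19
`n = 21` → n = 21
`p = 1` → p = 1
`check = (z > n) or (n > p and z < p)` → check = False
So check = False

Answer: False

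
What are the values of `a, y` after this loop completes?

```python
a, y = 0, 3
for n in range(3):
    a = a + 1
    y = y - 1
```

a goes 0→3, y goes 3→0
`a, y` takes the values: (0, 3) → (1, 3) → (1, 2) → (2, 2) → (2, 1) → (3, 1) → (3, 0)

Answer: 3, 0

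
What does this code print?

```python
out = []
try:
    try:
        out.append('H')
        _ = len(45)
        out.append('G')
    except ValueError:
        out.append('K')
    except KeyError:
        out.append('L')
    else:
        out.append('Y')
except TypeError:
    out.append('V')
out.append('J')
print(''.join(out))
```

Execution trace: 'H' (inner try body) → 'V' (outer except TypeError) → 'J' (after the try/except). Output: HVJ

Answer: HVJ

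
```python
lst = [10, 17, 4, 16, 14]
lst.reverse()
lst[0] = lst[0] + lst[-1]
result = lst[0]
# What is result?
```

Trace:
`lst = [10, 17, 4, 16, 14]` → lst = [10, 17, 4, 16, 14]
`lst.reverse()` → lst = [14, 16, 4, 17, 10]
`lst[0] = lst[0] + lst[-1]` → lst = [24, 16, 4, 17, 10]
`result = lst[0]` → result = 24
So result = 24

Answer: 24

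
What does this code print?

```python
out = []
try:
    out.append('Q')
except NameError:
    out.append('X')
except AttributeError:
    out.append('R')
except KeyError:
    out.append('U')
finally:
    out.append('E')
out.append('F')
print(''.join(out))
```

Execution trace: 'Q' (try body, no exception) → 'E' (finally) → 'F' (after the try/except). Output: QEF

Answer: QEF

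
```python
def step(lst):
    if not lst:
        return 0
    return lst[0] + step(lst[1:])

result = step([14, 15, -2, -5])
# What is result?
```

14 + 15 + (-2) + (-5) + 0 = 22

Answer: 22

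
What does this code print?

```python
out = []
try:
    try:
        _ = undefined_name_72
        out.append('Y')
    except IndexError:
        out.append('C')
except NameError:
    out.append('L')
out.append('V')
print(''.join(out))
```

Execution trace: 'L' (outer except NameError) → 'V' (after the try/except). Output: LV

Answer: LV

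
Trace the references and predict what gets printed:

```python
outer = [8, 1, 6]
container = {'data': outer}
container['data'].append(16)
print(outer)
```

Key concept: dict holds reference to list.
Step by step:
`outer = [8, 1, 6]` → outer = [8, 1, 6]
`container = {'data': outer}` → container = {'data': [8, 1, 6]}
`container['data'].append(16)` → outer = [8, 1, 6, 16]; container = {'data': [8, 1, 6, 16]}
`print(outer)` → prints [8, 1, 6, 16]

Answer: [8, 1, 6, 16]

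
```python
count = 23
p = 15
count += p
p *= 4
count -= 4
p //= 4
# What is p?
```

Trace:
`count = 23` → count = 23
`p = 15` → p = 15
`count += p` → count = 38
`p *= 4` → p = 60
`count -= 4` → count = 34
`p //= 4` → p = 15
So p = 15

Answer: 15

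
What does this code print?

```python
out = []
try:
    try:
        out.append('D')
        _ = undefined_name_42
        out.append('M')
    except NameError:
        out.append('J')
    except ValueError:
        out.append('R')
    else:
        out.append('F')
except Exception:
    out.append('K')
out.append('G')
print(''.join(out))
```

Execution trace: 'D' (inner try body) → 'J' (inner except NameError) → 'G' (after the try/except). Output: DJG

Answer: DJG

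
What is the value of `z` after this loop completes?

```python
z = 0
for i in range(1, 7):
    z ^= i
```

XOR of 1 to 6
`z` takes the values: 0 → 1 → 3 → 0 → 4 → 1 → 7

Answer: 7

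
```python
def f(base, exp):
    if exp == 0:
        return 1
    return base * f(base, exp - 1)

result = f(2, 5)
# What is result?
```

f(2, 5) = 2 * 2 * 2 * 2 * 2 = 32

Answer: 32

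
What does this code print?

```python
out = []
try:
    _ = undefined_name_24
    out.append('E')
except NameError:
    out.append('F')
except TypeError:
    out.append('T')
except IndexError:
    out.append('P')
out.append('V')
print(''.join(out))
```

Execution trace: 'F' (except NameError) → 'V' (after the try/except). Output: FV

Answer: FV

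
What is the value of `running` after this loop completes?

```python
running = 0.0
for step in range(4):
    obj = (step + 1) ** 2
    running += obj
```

Sum of squared losses 1² + 2² + ... + 4²
`running` takes the values: 0.0 → 1.0 → 5.0 → 14.0 → 30.0

Answer: 30.0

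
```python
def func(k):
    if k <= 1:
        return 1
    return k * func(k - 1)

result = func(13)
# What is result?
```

func(13) = 13 * 12 * 11 * 10 * 9 * 8 * 7 * 6 * 5 * 4 * 3 * 2 * 1 = 6227020800

Answer: 6227020800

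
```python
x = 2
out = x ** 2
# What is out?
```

Trace:
`x = 2` → x = 2
`out = x ** 2` → out = 4
So out = 4

Answer: 4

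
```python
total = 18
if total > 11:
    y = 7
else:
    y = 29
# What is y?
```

Trace:
`total = 18` → total = 18
`if total > 11: ...` → total > 11 is True → y = 7
So y = 7

Answer: 7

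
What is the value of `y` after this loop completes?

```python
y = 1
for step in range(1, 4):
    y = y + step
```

Start at 1, add 1 through 3
`y` takes the values: 1 → 2 → 4 → 7

Answer: 7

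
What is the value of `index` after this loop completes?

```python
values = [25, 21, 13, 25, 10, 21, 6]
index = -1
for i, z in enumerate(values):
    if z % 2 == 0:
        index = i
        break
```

First even number index in [25, 21, 13, 25, 10, 21, 6]
`index` takes the values: -1 → 4

Answer: 4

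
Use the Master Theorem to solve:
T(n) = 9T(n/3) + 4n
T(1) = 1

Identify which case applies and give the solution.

a=9, b=3, f(n)=4n. log_3(9) = 2. Since c=1 < 2, Case 1 applies: T(n) = Θ(n^log_b(a)) = O(n^2).

Answer: O(n^2) - Case 1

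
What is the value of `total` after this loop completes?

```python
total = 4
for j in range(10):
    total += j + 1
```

Start at 4, add 1 to 10 = 59
`total` takes the values: 4 → 5 → 7 → 10 → 14 → 19 → 25 → 32 → 40 → 49 → 59

Answer: 59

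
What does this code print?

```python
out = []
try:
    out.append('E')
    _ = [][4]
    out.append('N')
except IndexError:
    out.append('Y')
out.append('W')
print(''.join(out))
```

Execution trace: 'E' (try body) → 'Y' (except IndexError) → 'W' (after the try/except). Output: EYW

Answer: EYW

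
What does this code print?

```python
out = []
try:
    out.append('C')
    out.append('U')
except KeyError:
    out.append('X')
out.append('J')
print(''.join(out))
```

Execution trace: 'C' (try body) → 'U' (try body, no exception) → 'J' (after the try/except). Output: CUJ

Answer: CUJ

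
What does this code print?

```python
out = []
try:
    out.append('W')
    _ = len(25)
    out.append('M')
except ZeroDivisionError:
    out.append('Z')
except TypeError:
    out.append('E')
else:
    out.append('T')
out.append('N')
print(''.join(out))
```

Execution trace: 'W' (try body) → 'E' (except TypeError) → 'N' (after the try/except). Output: WEN

Answer: WEN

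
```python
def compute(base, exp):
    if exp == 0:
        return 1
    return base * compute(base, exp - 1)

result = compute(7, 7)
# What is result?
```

compute(7, 7) = 7 * 7 * 7 * 7 * 7 * 7 * 7 = 823543

Answer: 823543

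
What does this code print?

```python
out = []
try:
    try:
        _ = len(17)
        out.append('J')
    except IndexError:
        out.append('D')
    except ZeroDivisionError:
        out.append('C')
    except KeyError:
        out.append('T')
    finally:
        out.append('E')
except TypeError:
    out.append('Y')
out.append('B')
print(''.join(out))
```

Execution trace: 'E' (finally) → 'Y' (outer except TypeError) → 'B' (after the try/except). Output: EYB

Answer: EYB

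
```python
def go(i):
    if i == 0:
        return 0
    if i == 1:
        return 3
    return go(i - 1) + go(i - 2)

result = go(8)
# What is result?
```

Build up from base cases: go(0)=0, go(1)=3, go(2)=3, go(3)=6, go(4)=9, go(5)=15, go(6)=24, ..., go(8)=63

Answer: 63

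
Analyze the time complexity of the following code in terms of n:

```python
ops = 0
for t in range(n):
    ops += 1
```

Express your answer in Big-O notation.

Each loop level contributes: n. Multiplying the contributions gives O(n).

Answer: O(n)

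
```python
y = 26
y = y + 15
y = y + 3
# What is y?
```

Trace:
`y = 26` → y = 26
`y = y + 15` → y = 41
`y = y + 3` → y = 44
So y = 44

Answer: 44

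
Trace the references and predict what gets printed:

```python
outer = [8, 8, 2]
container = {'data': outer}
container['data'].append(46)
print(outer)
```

Key concept: dict holds reference to list.
Step by step:
`outer = [8, 8, 2]` → outer = [8, 8, 2]
`container = {'data': outer}` → container = {'data': [8, 8, 2]}
`container['data'].append(46)` → outer = [8, 8, 2, 46]; container = {'data': [8, 8, 2, 46]}
`print(outer)` → prints [8, 8, 2, 46]

Answer: [8, 8, 2, 46]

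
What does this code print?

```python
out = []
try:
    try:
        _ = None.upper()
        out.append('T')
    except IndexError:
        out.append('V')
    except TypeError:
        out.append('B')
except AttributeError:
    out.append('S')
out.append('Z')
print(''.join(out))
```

Execution trace: 'S' (outer except AttributeError) → 'Z' (after the try/except). Output: SZ

Answer: SZ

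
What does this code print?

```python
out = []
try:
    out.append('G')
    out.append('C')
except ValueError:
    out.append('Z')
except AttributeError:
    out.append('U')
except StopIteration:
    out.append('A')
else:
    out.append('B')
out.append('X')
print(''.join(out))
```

Execution trace: 'G' (try body) → 'C' (try body, no exception) → 'B' (else) → 'X' (after the try/except). Output: GCBX

Answer: GCBX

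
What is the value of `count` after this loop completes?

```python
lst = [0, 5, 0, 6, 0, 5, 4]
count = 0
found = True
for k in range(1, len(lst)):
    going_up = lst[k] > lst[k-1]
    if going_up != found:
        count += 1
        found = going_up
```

Count direction changes in [0, 5, 0, 6, 0, 5, 4]
`count` takes the values: 0 → 1 → 2 → 3 → 4 → 5

Answer: 5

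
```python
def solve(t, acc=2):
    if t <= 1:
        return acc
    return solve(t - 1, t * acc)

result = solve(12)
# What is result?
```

Accumulator trace (n, acc): (12, 2) -> (11, 24) -> (10, 264) -> (9, 2640) -> (8, 23760) -> (7, 190080) -> (6, 1330560) -> (5, 7983360) -> (4, 39916800) -> (3, 159667200) -> (2, 479001600) -> (1, 958003200) -> return 958003200

Answer: 958003200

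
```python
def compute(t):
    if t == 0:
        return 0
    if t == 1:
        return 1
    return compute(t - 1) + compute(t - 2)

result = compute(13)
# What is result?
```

Build up from base cases: compute(0)=0, compute(1)=1, compute(2)=1, compute(3)=2, compute(4)=3, compute(5)=5, compute(6)=8, ..., compute(13)=233

Answer: 233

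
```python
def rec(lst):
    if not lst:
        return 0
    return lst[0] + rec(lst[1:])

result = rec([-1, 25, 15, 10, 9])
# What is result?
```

(-1) + 25 + 15 + 10 + 9 + 0 = 58

Answer: 58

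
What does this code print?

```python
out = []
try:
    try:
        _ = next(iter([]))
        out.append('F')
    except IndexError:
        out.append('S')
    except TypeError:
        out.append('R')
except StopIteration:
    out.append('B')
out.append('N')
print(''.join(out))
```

Execution trace: 'B' (outer except StopIteration) → 'N' (after the try/except). Output: BN

Answer: BN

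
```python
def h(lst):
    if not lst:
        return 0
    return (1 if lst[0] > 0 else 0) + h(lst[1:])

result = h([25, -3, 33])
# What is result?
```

Count of positive elements in [25, -3, 33] = 2

Answer: 2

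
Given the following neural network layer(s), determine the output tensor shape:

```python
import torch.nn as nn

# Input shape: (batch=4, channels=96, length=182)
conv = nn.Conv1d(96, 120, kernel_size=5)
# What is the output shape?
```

Input: (4, 96, 182) -> Output: (4, 120, 178)

Answer: (4, 120, 178)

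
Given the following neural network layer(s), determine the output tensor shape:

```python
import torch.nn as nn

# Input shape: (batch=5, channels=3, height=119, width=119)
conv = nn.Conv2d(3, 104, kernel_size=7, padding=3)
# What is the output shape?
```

Input: (5, 3, 119, 119) -> Output: (5, 104, 119, 119)

Answer: (5, 104, 119, 119)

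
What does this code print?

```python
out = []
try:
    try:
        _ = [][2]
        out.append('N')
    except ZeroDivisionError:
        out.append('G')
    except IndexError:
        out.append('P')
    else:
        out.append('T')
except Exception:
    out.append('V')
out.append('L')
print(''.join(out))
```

Execution trace: 'P' (inner except IndexError) → 'L' (after the try/except). Output: PL

Answer: PL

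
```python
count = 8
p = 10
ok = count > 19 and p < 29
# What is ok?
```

Trace:
`count = 8` → count = 8
`p = 10` → p = 10
`ok = count > 19 and p < 29` → ok = False
So ok = False

Answer: False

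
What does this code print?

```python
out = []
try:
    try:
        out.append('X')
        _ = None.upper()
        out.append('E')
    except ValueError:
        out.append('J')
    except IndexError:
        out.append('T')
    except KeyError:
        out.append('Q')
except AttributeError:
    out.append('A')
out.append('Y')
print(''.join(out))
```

Execution trace: 'X' (try body) → 'A' (outer except AttributeError) → 'Y' (after the try/except). Output: XAY

Answer: XAY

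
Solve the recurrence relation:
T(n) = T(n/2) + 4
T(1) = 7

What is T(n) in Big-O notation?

Each step divides n by 2 and adds 4. After log_2(n) steps we reach T(1)=7. So T(n) = 4·log_2(n) + 7 = O(log n).

Answer: O(log n)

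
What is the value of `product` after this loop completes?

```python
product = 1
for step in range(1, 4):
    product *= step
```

3! = 6
`product` takes the values: 1 → 2 → 6

Answer: 6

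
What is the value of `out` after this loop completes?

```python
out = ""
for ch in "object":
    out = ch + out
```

Reverse 'object'
`out` takes the values: "" → "o" → "bo" → "jbo" → "ejbo" → "cejbo" → "tcejbo"

Answer: "tcejbo"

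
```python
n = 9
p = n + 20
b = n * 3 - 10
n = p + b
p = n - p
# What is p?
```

Trace:
`n = 9` → n = 9
`p = n + 20` → p = 29
`b = n * 3 - 10` → b = 17
`n = p + b` → n = 46
`p = n - p` → p = 17
So p = 17

Answer: 17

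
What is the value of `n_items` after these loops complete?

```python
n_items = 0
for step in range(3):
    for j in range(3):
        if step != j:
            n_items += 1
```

3² - 3 (exclude diagonal)
`n_items` takes the values: 0 → 1 → 2 → 3 → 4 → 5 → 6

Answer: 6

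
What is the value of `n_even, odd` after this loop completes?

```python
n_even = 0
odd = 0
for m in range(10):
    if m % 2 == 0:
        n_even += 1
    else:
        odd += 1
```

Count evens and odds in range(10)
`n_even, odd` takes the values: (0, 0) → (1, 0) → (1, 1) → (2, 1) → (2, 2) → (3, 2) → (3, 3) → (4, 3) → (4, 4) → (5, 4) → (5, 5)

Answer: 5, 5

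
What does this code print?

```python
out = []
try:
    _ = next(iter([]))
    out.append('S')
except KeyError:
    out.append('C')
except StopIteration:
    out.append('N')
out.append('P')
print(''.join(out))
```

Execution trace: 'N' (except StopIteration) → 'P' (after the try/except). Output: NP

Answer: NP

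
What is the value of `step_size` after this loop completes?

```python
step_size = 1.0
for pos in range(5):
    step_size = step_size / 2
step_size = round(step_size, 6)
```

Halving LR 5 times: 1 / 2^5
`step_size` takes the values: 1.0 → 0.5 → 0.25 → 0.125 → 0.0625 → 0.03125

Answer: 0.03125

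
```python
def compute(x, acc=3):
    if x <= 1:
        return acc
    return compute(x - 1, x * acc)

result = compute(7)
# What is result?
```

Accumulator trace (n, acc): (7, 3) -> (6, 21) -> (5, 126) -> (4, 630) -> (3, 2520) -> (2, 7560) -> (1, 15120) -> return 15120

Answer: 15120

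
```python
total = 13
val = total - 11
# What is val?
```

Trace:
`total = 13` → total = 13
`val = total - 11` → val = 2
So val = 2

Answer: 2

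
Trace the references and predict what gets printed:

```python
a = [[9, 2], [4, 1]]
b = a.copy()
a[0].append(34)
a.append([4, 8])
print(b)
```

Key concept: shallow copy with nested lists.
Step by step:
`a = [[9, 2], [4, 1]]` → a = [[9, 2], [4, 1]]
`b = a.copy()` → b = [[9, 2], [4, 1]]
`a[0].append(34)` → a = [[9, 2, 34], [4, 1]]; b = [[9, 2, 34], [4, 1]]
`a.append([4, 8])` → a = [[9, 2, 34], [4, 1], [4, 8]]
`print(b)` → prints [[9, 2, 34], [4, 1]]

Answer: [[9, 2, 34], [4, 1]]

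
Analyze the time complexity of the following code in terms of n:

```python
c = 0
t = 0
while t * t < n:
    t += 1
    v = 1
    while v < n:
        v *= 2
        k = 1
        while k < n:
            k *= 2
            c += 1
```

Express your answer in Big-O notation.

Each loop level contributes: √n × log n × log n. Multiplying the contributions gives O(√n log² n).

Answer: O(√n log² n)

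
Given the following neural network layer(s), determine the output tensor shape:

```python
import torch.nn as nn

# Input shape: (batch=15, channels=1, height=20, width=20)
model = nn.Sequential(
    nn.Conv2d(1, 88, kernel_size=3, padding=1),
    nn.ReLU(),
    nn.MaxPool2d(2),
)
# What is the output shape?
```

Input: (15, 1, 20, 20) -> after Conv2d: (15, 88, 20, 20) -> after ReLU: (15, 88, 20, 20) -> Output: (15, 88, 10, 10)

Answer: (15, 88, 10, 10)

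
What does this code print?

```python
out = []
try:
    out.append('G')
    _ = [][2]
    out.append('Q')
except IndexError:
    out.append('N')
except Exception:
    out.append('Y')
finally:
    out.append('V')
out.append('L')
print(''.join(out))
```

Execution trace: 'G' (try body) → 'N' (except IndexError) → 'V' (finally) → 'L' (after the try/except). Output: GNVL

Answer: GNVL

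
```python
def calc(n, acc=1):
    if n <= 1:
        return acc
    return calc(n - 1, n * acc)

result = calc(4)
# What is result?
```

Accumulator trace (n, acc): (4, 1) -> (3, 4) -> (2, 12) -> (1, 24) -> return 24

Answer: 24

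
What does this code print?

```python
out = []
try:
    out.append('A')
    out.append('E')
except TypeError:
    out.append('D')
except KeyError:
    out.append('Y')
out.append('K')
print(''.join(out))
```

Execution trace: 'A' (try body) → 'E' (try body, no exception) → 'K' (after the try/except). Output: AEK

Answer: AEK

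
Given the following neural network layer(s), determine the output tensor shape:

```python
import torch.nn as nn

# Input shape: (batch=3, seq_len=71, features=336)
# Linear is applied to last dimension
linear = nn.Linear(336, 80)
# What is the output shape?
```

Input: (3, 71, 336) -> Output: (3, 71, 80)

Answer: (3, 71, 80)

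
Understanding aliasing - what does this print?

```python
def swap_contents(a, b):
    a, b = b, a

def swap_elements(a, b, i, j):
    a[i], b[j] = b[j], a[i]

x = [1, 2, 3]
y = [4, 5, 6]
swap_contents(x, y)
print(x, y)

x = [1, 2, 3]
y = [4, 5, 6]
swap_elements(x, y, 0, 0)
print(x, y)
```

Key concept: parameter rebinding vs mutation.
Step by step:
`x = [1, 2, 3]` → x = [1, 2, 3]
`y = [4, 5, 6]` → y = [4, 5, 6]
`swap_contents(x, y)` → no visible change to tracked variables
`print(x, y)` → prints [1, 2, 3] [4, 5, 6]
`x = [1, 2, 3]` → x = [1, 2, 3]
`y = [4, 5, 6]` → y = [4, 5, 6]
`swap_elements(x, y, 0, 0)` → x = [4, 2, 3]; y = [1, 5, 6]
`print(x, y)` → prints [4, 2, 3] [1, 5, 6]

Answer:
[1, 2, 3] [4, 5, 6]
[4, 2, 3] [1, 5, 6]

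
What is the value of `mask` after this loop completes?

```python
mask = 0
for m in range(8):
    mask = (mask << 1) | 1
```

Build 8 consecutive 1-bits: 0b11111111
`mask` takes the values: 0 → 1 → 3 → 7 → 15 → 31 → 63 → 127 → 255

Answer: 255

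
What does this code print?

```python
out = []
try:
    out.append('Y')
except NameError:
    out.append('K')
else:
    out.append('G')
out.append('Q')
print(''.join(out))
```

Execution trace: 'Y' (try body, no exception) → 'G' (else) → 'Q' (after the try/except). Output: YGQ

Answer: YGQ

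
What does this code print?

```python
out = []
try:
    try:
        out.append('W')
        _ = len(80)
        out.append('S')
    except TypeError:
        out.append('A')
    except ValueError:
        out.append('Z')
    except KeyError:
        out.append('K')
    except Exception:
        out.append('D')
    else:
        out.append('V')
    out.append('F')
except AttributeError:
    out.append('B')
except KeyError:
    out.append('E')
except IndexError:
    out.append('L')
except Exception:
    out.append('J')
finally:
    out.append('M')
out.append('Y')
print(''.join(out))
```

Execution trace: 'W' (inner try body) → 'A' (inner except TypeError) → 'F' (try body, no exception) → 'M' (finally) → 'Y' (after the try/except). Output: WAFMY

Answer: WAFMY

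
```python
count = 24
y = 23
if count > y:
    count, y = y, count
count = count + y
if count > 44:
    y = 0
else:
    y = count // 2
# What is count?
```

Trace:
`count = 24` → count = 24
`y = 23` → y = 23
`if count > y: ...` → count > y is True → count = 23; y = 24
`count = count + y` → count = 47
`if count > 44: ...` → count > 44 is True → y = 0
So count = 47

Answer: 47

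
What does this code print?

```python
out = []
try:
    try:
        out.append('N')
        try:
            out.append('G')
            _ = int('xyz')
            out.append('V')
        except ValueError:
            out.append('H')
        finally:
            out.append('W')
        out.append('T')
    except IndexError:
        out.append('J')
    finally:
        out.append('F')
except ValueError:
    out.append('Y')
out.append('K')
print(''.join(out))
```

Execution trace: 'N' (try body) → 'G' (inner try body) → 'H' (inner except ValueError) → 'W' (inner finally) → 'T' (try body, no exception) → 'F' (finally) → 'K' (after the try/except). Output: NGHWTFK

Answer: NGHWTFK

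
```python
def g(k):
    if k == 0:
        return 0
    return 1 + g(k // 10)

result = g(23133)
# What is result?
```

Count of digits of 23133: 5

Answer: 5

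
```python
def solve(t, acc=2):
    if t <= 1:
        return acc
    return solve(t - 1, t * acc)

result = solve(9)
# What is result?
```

Accumulator trace (n, acc): (9, 2) -> (8, 18) -> (7, 144) -> (6, 1008) -> (5, 6048) -> (4, 30240) -> (3, 120960) -> (2, 362880) -> (1, 725760) -> return 725760

Answer: 725760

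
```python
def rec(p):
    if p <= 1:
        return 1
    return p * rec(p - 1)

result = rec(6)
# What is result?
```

rec(6) = 6 * 5 * 4 * 3 * 2 * 1 = 720

Answer: 720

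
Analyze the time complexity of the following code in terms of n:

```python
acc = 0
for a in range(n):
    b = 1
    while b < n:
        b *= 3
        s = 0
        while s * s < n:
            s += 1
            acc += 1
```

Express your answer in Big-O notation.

Each loop level contributes: n × log n × √n. Multiplying the contributions gives O(n√n log n).

Answer: O(n√n log n)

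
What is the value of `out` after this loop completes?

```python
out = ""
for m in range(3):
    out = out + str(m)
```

Concatenate digits 0 to 2
`out` takes the values: "" → "0" → "01" → "012"

Answer: "012"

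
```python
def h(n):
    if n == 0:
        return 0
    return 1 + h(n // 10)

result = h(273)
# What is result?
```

Count of digits of 273: 3

Answer: 3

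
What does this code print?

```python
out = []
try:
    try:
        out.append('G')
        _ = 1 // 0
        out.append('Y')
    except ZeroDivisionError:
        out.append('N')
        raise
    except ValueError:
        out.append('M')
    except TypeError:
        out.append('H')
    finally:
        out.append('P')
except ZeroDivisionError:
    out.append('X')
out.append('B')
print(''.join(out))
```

Execution trace: 'G' (try body) → 'N' (except ZeroDivisionError) → 'P' (finally) → 'X' (outer except ZeroDivisionError) → 'B' (after the try/except). Output: GNPXB

Answer: GNPXB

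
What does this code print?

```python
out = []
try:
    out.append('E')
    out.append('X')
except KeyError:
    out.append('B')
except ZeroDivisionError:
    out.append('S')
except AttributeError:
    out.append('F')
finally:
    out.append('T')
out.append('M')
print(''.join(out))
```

Execution trace: 'E' (try body) → 'X' (try body, no exception) → 'T' (finally) → 'M' (after the try/except). Output: EXTM

Answer: EXTM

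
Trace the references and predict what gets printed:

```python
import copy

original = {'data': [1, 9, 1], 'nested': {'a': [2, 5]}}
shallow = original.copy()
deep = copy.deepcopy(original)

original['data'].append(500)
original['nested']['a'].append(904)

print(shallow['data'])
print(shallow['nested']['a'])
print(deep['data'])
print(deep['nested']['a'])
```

Key concept: comparing shallow vs deep copy.
Step by step:
`original = {'data': [1, 9, 1], 'nested': {'a': [2, 5]}}` → original = {'data': [1, 9, 1], 'nested': {'a': [2, 5]}}
`shallow = original.copy()` → shallow = {'data': [1, 9, 1], 'nested': {'a': [2, 5]}}
`deep = copy.deepcopy(original)` → deep = {'data': [1, 9, 1], 'nested': {'a': [2, 5]}}
`original['data'].append(500)` → original = {'data': [1, 9, 1, 500], 'nested': {'a': [2, 5]}}; shallow = {'data': [1, 9, 1, 500], 'nested': {'a': [2, 5]}}
`original['nested']['a'].append(904)` → original = {'data': [1, 9, 1, 500], 'nested': {'a': [2, 5, 904]}}; shallow = {'data': [1, 9, 1, 500], 'nested': {'a': [2, 5, 904]}}
`print(shallow['data'])` → prints [1, 9, 1, 500]
`print(shallow['nested']['a'])` → prints [2, 5, 904]
`print(deep['data'])` → prints [1, 9, 1]
`print(deep['nested']['a'])` → prints [2, 5]

Answer:
[1, 9, 1, 500]
[2, 5, 904]
[1, 9, 1]
[2, 5]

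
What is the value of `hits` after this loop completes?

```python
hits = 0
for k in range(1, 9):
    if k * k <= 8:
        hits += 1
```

Count numbers where k² ≤ 8
`hits` takes the values: 0 → 1 → 2

Answer: 2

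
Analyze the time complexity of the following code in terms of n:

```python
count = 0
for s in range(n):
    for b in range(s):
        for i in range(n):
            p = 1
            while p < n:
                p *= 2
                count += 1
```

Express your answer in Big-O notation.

Each loop level contributes: n × n × n × log n. Multiplying the contributions gives O(n^3 log n).

Answer: O(n^3 log n)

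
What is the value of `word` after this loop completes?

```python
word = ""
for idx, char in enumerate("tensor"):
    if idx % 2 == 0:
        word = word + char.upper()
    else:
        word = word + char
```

Uppercase even positions in 'tensor'
`word` takes the values: "" → "T" → "Te" → "TeN" → "TeNs" → "TeNsO" → "TeNsOr"

Answer: "TeNsOr"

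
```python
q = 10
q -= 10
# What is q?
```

Trace:
`q = 10` → q = 10
`q -= 10` → q = 0
So q = 0

Answer: 0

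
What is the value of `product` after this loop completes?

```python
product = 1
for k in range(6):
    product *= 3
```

3^6 = 729
`product` takes the values: 1 → 3 → 9 → 27 → 81 → 243 → 729

Answer: 729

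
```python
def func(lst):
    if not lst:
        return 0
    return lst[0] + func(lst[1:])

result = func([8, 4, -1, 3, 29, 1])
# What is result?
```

8 + 4 + (-1) + 3 + 29 + 1 + 0 = 44

Answer: 44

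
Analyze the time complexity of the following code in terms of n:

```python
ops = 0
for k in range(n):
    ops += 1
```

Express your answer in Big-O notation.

Each loop level contributes: n. Multiplying the contributions gives O(n).

Answer: O(n)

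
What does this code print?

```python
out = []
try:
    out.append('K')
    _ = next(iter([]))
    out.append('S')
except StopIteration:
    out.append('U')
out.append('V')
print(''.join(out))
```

Execution trace: 'K' (try body) → 'U' (except StopIteration) → 'V' (after the try/except). Output: KUV

Answer: KUV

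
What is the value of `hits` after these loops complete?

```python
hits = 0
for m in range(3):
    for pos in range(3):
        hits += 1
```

3 * 3 = 9
`hits` takes the values: 0 → 1 → 2 → 3 → 4 → 5 → 6 → 7 → 8 → 9

Answer: 9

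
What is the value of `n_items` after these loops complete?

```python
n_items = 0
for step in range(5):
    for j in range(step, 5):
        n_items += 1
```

Upper triangle: 5 + 4 + ... + 1
`n_items` takes the values: 0 → 1 → 2 → 3 → 4 → 5 → 6 → 7 → 8 → 9 → 10 → 11 → 12 → 13 → 14 → 15

Answer: 15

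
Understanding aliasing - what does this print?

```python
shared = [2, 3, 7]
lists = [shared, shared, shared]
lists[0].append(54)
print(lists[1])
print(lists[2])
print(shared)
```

Key concept: list of same reference.
Step by step:
`shared = [2, 3, 7]` → shared = [2, 3, 7]
`lists = [shared, shared, shared]` → lists = [[2, 3, 7], [2, 3, 7], [2, 3, 7]]
`lists[0].append(54)` → shared = [2, 3, 7, 54]; lists = [[2, 3, 7, 54], [2, 3, 7, 54], [2, 3, 7, 54]]
`print(lists[1])` → prints [2, 3, 7, 54]
`print(lists[2])` → prints [2, 3, 7, 54]
`print(shared)` → prints [2, 3, 7, 54]

Answer:
[2, 3, 7, 54]
[2, 3, 7, 54]
[2, 3, 7, 54]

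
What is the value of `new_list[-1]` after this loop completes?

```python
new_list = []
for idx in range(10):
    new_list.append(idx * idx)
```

Last element of squares 0 to 9
`new_list` takes the values: [] → [0] → [0, 1] → [0, 1, 4] → [0, 1, 4, 9] → [0, 1, 4, 9, 16] → [0, 1, 4, 9, 16, 25] → [0, 1, 4, 9, 16, 25, 36] → [0, 1, 4, 9, 16, 25, 36, 49] → [0, 1, 4, 9, 16, 25, 36, 49, 64] → [0, 1, 4, 9, 16, 25, 36, 49, 64, 81]
So `new_list[-1]` = 81

Answer: 81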